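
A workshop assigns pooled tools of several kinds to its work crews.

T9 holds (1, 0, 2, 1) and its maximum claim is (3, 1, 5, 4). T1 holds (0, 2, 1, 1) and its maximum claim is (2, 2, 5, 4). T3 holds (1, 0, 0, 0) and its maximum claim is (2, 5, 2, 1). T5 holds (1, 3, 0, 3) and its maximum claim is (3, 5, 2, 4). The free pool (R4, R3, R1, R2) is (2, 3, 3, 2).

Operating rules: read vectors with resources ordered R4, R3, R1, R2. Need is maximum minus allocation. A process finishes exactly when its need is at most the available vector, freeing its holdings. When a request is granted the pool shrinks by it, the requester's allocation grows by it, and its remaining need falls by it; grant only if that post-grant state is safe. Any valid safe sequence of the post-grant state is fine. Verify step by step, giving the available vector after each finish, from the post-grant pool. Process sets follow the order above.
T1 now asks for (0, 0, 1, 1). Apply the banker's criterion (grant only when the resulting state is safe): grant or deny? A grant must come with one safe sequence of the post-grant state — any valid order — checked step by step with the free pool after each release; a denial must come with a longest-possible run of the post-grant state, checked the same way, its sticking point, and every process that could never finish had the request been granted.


DENY — the pretend-granted state is unsafe.
Key observation: even finishing T5, T3 leaves just (4, 6, 2, 4) free — too little R1 for any of the remaining processes.
After a pretend grant, a maximal execution: T5, T3 — then nothing else fits. Walking it through:
  pool = (2, 3, 2, 1)
  run T5 (needs (2, 2, 2, 1), free (2, 3, 2, 1)); after release of (1, 3, 0, 3) the pool is (3, 6, 2, 4)
  run T3 (needs (1, 5, 2, 1), free (3, 6, 2, 4)); after release of (1, 0, 0, 0) the pool is (4, 6, 2, 4)
  T9 cannot run: need (2, 1, 3, 3) vs free (4, 6, 2, 4) (insufficient R1)
  T1 cannot run: need (2, 0, 3, 2) vs free (4, 6, 2, 4) (insufficient R1)
Post-grant, the permanently blocked set is T9 and T1.


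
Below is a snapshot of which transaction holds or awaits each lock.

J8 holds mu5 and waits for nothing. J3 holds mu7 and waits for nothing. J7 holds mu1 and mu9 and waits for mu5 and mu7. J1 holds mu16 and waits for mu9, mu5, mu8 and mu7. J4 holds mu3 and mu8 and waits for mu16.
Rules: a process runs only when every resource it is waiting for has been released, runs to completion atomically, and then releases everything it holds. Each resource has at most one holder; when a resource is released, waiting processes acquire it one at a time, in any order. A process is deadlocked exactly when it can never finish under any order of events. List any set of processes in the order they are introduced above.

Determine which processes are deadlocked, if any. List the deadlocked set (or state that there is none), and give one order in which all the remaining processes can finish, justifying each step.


Deadlocked: J1 and J4.
Key observation: the waits loop around J1 -> J4 -> J1 with no way out; no other process is dragged down with it.
The rest can finish in the order J3, J8, J7.
Walking it through:
  run J3 (it waits on nothing); releases mu7
  run J8 (it waits on nothing); releases mu5
  J7 waits on mu5 and mu7 — all released -> runs and releases mu1 and mu9


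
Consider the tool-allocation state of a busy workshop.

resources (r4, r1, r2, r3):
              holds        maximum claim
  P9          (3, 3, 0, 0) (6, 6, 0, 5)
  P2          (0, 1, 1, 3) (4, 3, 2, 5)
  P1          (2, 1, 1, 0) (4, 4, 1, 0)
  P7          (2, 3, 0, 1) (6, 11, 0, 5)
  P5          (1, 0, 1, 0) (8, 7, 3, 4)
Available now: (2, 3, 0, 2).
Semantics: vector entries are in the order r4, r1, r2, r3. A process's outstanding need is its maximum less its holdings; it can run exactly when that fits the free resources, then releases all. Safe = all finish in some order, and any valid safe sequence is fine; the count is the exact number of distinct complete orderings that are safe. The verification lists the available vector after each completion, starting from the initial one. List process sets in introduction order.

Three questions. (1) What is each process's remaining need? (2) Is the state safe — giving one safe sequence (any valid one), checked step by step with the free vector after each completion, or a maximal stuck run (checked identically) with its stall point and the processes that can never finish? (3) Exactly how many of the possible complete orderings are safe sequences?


(1) Remaining need (order r4, r1, r2, r3):
  P9: (3, 3, 0, 5)
  P2: (4, 2, 1, 2)
  P1: (2, 3, 0, 0)
  P7: (4, 8, 0, 4)
  P5: (7, 7, 2, 4)
(2) SAFE — a valid safe sequence is P1, P2, P9, P5, P7.
Key observation: the first exact fit in this order is P1 — it needs (2, 3, 0, 0) with (2, 3, 0, 2) free, meeting a requested resource to the last unit.
Check, step by step:
  pool = (2, 3, 0, 2)
  P1: need (2, 3, 0, 0) fits (2, 3, 0, 2); releases (2, 1, 1, 0), pool now (4, 4, 1, 2)
  P2: need (4, 2, 1, 2) fits (4, 4, 1, 2); releases (0, 1, 1, 3), pool now (4, 5, 2, 5)
  P9: need (3, 3, 0, 5) fits (4, 5, 2, 5); releases (3, 3, 0, 0), pool now (7, 8, 2, 5)
  P5: need (7, 7, 2, 4) fits (7, 8, 2, 5); releases (1, 0, 1, 0), pool now (8, 8, 3, 5)
  P7: need (4, 8, 0, 4) fits (8, 8, 3, 5); releases (2, 3, 0, 1), pool now (10, 11, 3, 6)
(3) The exact count: 2 of the possible complete orderings are safe sequences.


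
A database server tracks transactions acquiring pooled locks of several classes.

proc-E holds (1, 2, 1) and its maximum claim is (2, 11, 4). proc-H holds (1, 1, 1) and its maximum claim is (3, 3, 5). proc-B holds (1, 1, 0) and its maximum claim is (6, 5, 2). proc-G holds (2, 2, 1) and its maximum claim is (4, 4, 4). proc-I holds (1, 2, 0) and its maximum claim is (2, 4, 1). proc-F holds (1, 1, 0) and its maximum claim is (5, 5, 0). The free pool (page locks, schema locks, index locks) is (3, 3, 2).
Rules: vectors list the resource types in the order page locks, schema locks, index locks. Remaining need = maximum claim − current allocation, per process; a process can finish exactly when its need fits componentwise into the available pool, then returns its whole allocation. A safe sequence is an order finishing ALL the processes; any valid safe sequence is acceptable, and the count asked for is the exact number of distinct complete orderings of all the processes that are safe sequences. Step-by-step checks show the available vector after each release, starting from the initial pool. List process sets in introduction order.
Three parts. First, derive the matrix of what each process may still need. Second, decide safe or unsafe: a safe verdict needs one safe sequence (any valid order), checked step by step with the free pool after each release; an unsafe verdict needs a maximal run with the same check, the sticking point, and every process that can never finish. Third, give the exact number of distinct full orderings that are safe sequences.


(1) Need matrix, components ordered page locks, schema locks, index locks:
  proc-E: (1, 9, 3)
  proc-H: (2, 2, 4)
  proc-B: (5, 4, 2)
  proc-G: (2, 2, 3)
  proc-I: (1, 2, 1)
  proc-F: (4, 4, 0)
(2) The state is UNSAFE.
Key observation: once proc-I, proc-F, proc-B finish, the pool peaks at (6, 7, 2) — and every remaining process still needs more index locks than that.
Going as far as possible: proc-I, proc-F, proc-B; after that, nothing fits. Step-by-step check:
  pool = (3, 3, 2)
  proc-I needs (1, 2, 1) <= (3, 3, 2) -> finishes; pool += (1, 2, 0) = (4, 5, 2)
  proc-F needs (4, 4, 0) <= (4, 5, 2) -> finishes; pool += (1, 1, 0) = (5, 6, 2)
  proc-B needs (5, 4, 2) <= (5, 6, 2) -> finishes; pool += (1, 1, 0) = (6, 7, 2)
  blocked: proc-E wants (1, 9, 3), pool (6, 7, 2) — not enough schema locks and index locks
  blocked: proc-H wants (2, 2, 4), pool (6, 7, 2) — not enough index locks
  blocked: proc-G wants (2, 2, 3), pool (6, 7, 2) — not enough index locks
Permanently blocked: proc-E, proc-H and proc-G.
(3) Exactly 0 of the possible complete orderings are safe sequences.


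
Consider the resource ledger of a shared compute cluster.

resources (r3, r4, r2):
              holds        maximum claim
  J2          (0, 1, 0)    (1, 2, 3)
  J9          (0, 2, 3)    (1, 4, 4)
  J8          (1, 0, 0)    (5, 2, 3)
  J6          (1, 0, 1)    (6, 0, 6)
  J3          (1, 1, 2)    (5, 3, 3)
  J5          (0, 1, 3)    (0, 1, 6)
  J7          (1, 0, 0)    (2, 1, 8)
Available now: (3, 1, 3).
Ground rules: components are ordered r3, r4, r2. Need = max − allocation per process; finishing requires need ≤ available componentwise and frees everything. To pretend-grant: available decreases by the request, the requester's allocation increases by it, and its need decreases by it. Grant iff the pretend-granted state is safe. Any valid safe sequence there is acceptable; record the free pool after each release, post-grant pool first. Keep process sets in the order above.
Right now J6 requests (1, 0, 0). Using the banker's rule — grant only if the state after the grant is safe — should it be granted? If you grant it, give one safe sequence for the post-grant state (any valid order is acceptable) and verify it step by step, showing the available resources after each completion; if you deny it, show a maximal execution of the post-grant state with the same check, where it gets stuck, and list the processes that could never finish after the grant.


DENY. Granting would leave the state unsafe.
Key observation: the pool after J2, J9, J5, J7 is (3, 5, 9); every surviving request exceeds it in r3, so progress ends there.
On the post-grant state, J2, J9, J5, J7 is a maximal run — nothing extends it. Verifying each step:
  pool = (2, 1, 3)
  J2 needs (1, 1, 3) <= (2, 1, 3) -> finishes; pool += (0, 1, 0) = (2, 2, 3)
  J9 needs (1, 2, 1) <= (2, 2, 3) -> finishes; pool += (0, 2, 3) = (2, 4, 6)
  J5 needs (0, 0, 3) <= (2, 4, 6) -> finishes; pool += (0, 1, 3) = (2, 5, 9)
  J7 needs (1, 1, 8) <= (2, 5, 9) -> finishes; pool += (1, 0, 0) = (3, 5, 9)
  J8 cannot run: need (4, 2, 3) vs free (3, 5, 9) (insufficient r3)
  J6 cannot run: need (4, 0, 5) vs free (3, 5, 9) (insufficient r3)
  J3 cannot run: need (4, 2, 1) vs free (3, 5, 9) (insufficient r3)
Post-grant, the permanently blocked set is J8, J6 and J3.


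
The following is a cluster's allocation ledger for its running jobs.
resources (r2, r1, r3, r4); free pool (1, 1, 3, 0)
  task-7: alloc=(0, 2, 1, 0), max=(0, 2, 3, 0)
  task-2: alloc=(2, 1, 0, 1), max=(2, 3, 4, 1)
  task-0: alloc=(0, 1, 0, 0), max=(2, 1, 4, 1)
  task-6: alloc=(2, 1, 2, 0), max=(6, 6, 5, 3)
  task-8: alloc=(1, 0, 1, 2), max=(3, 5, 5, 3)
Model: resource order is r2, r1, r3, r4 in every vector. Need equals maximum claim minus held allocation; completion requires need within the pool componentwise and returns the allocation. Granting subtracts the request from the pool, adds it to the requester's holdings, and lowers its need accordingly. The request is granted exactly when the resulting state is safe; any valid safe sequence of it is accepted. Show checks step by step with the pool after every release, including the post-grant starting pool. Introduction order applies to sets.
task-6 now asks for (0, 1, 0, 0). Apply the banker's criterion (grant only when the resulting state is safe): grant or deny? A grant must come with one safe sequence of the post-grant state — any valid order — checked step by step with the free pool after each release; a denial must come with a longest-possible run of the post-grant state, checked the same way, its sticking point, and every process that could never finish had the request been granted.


DENY: after the grant no complete ordering would exist.
Key observation: after task-7, task-2, task-0 the pool peaks at (3, 4, 4, 1), and each blocked process is short somewhere: task-6 on r2, r4; task-8 on r1.
After a pretend grant, a maximal execution: task-7, task-2, task-0 — then nothing else fits. Check, step by step:
  pool = (1, 0, 3, 0)
  run task-7 (needs (0, 0, 2, 0), free (1, 0, 3, 0)); after release of (0, 2, 1, 0) the pool is (1, 2, 4, 0)
  run task-2 (needs (0, 2, 4, 0), free (1, 2, 4, 0)); after release of (2, 1, 0, 1) the pool is (3, 3, 4, 1)
  run task-0 (needs (2, 0, 4, 1), free (3, 3, 4, 1)); after release of (0, 1, 0, 0) the pool is (3, 4, 4, 1)
  task-6 still needs (4, 4, 3, 3) but only (3, 4, 4, 1) is free — short on r2 and r4
  task-8 still needs (2, 5, 4, 1) but only (3, 4, 4, 1) is free — short on r1
Processes that could never finish after the grant: task-6 and task-8.


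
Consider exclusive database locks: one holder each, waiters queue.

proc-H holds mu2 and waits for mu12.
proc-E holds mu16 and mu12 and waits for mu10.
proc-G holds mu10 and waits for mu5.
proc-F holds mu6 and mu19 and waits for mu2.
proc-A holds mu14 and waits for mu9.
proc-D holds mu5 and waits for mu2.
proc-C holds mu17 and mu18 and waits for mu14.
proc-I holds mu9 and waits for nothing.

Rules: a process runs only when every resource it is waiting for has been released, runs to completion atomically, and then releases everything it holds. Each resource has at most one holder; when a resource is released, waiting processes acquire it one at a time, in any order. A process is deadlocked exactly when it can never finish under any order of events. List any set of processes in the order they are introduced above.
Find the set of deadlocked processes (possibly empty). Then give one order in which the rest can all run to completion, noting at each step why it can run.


Deadlocked set: proc-H, proc-E, proc-G, proc-F and proc-D.
Key observation: the knot is the closed ring of waits proc-H -> proc-E -> proc-G -> proc-D -> proc-H; proc-F waits into the deadlock from upstream.
The rest can finish in the order proc-I, proc-A, proc-C.
Step-by-step check:
  proc-I: no waits; runs immediately, freeing mu9
  proc-A waits on mu9 — all released -> runs and releases mu14
  proc-C waits on mu14 — all released -> runs and releases mu17 and mu18


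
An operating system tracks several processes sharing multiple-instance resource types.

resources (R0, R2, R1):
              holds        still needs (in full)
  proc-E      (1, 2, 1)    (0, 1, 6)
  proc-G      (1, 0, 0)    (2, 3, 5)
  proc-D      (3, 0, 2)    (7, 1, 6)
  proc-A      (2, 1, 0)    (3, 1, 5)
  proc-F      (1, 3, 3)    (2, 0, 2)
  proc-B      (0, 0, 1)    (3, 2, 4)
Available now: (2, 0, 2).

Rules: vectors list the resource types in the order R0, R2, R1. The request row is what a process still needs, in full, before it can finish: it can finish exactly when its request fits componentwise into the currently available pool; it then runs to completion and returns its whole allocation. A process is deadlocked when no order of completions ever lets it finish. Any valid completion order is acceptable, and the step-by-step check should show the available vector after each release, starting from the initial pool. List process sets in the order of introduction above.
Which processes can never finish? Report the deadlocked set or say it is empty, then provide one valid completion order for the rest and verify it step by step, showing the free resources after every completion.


No process is deadlocked.
Key observation: proc-F leads a chain of completions in which each release enables another process.
One completion order for the rest: proc-F, proc-G, proc-B, proc-E, proc-A, proc-D. Step-by-step check:
  pool = (2, 0, 2)
  proc-F: need (2, 0, 2) fits (2, 0, 2); releases (1, 3, 3), pool now (3, 3, 5)
  proc-G: need (2, 3, 5) fits (3, 3, 5); releases (1, 0, 0), pool now (4, 3, 5)
  proc-B: need (3, 2, 4) fits (4, 3, 5); releases (0, 0, 1), pool now (4, 3, 6)
  proc-E: need (0, 1, 6) fits (4, 3, 6); releases (1, 2, 1), pool now (5, 5, 7)
  proc-A: need (3, 1, 5) fits (5, 5, 7); releases (2, 1, 0), pool now (7, 6, 7)
  proc-D: need (7, 1, 6) fits (7, 6, 7); releases (3, 0, 2), pool now (10, 6, 9)


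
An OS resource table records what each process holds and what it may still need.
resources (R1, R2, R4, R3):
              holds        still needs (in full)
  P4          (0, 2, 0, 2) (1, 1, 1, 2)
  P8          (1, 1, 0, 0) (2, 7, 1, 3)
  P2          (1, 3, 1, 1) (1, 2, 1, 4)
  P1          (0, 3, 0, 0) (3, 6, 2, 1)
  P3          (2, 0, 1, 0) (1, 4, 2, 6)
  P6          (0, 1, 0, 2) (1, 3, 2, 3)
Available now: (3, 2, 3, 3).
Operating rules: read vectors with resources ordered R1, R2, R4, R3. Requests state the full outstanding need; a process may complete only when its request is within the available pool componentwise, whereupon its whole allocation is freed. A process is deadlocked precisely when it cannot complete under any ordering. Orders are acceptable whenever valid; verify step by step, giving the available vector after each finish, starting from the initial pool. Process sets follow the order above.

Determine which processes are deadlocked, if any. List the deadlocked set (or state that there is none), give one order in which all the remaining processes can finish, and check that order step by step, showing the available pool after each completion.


Nothing here is deadlocked.
Key observation: starting with P4, each completion frees enough for the next — no one is permanently blocked.
A valid finishing order for the others: P4, P6, P2, P3, P1, P8. Walking it through:
  pool = (3, 2, 3, 3)
  P4: need (1, 1, 1, 2) fits (3, 2, 3, 3); releases (0, 2, 0, 2), pool now (3, 4, 3, 5)
  P6: need (1, 3, 2, 3) fits (3, 4, 3, 5); releases (0, 1, 0, 2), pool now (3, 5, 3, 7)
  P2: need (1, 2, 1, 4) fits (3, 5, 3, 7); releases (1, 3, 1, 1), pool now (4, 8, 4, 8)
  P3: need (1, 4, 2, 6) fits (4, 8, 4, 8); releases (2, 0, 1, 0), pool now (6, 8, 5, 8)
  P1: need (3, 6, 2, 1) fits (6, 8, 5, 8); releases (0, 3, 0, 0), pool now (6, 11, 5, 8)
  P8: need (2, 7, 1, 3) fits (6, 11, 5, 8); releases (1, 1, 0, 0), pool now (7, 12, 5, 8)


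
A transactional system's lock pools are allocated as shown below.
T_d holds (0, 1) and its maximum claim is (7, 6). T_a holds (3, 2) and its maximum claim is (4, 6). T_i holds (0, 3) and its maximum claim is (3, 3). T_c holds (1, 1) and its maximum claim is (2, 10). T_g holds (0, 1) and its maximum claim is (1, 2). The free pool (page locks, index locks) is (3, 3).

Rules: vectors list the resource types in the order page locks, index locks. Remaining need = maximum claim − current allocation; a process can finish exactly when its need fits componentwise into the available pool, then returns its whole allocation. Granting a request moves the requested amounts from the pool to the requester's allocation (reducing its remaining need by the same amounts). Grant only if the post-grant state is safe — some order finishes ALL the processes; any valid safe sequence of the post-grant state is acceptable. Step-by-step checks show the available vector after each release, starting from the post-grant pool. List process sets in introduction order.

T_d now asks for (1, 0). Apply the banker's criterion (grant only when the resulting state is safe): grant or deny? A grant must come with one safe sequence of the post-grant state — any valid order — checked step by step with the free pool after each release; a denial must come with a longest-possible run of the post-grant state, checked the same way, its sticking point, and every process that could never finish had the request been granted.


GRANT — the state after the grant stays safe, e.g. via T_g, T_a, T_i, T_c, T_d.
Key observation: (2, 3) free after granting still covers T_g first, and each release covers the next.
Verifying the post-grant state step by step:
  pool = (2, 3)
  T_g: need (1, 1) fits (2, 3); releases (0, 1), pool now (2, 4)
  T_a: need (1, 4) fits (2, 4); releases (3, 2), pool now (5, 6)
  T_i: need (3, 0) fits (5, 6); releases (0, 3), pool now (5, 9)
  T_c: need (1, 9) fits (5, 9); releases (1, 1), pool now (6, 10)
  T_d: need (6, 5) fits (6, 10); releases (1, 1), pool now (7, 11)


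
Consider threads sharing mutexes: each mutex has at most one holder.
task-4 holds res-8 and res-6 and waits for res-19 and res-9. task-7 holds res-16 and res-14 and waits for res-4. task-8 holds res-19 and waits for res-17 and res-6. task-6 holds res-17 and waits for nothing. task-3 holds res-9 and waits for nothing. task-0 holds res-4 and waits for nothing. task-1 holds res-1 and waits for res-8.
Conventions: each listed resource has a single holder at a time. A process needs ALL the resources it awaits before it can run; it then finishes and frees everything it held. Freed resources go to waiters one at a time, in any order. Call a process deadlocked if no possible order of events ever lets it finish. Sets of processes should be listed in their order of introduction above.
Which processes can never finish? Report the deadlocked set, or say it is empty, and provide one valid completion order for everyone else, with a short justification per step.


Deadlocked set: task-4, task-8 and task-1.
Key observation: the cycle task-4 -> task-8 -> task-4 can never break — each member waits on the next; task-1 waits into the deadlock from upstream.
One completion order for the rest: task-3, task-0, task-7, task-6.
Step-by-step check:
  task-3: no waits; runs immediately, freeing res-9
  task-0: no waits; runs immediately, freeing res-4
  task-7: everything it awaited (res-4) is free; runs, freeing res-16 and res-14
  task-6: no waits; runs immediately, freeing res-17


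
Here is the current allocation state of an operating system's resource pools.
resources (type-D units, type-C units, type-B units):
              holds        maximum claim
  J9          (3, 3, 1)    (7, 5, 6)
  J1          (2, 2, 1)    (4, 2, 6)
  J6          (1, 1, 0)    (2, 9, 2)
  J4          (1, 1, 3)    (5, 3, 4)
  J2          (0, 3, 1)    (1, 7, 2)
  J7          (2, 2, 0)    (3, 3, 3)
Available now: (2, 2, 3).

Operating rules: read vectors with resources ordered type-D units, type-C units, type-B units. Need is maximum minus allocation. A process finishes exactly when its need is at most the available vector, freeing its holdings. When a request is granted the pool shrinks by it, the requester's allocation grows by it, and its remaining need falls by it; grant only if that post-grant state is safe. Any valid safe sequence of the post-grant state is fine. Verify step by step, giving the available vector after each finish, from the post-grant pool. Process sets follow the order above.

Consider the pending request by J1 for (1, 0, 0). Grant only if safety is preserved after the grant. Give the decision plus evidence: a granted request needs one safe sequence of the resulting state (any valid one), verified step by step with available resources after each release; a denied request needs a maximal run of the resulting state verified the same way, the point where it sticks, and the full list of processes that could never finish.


DENY: after the grant no complete ordering would exist.
Key observation: after J7, J2 the pool peaks at (3, 7, 4), and each blocked process is short somewhere: J9 on type-D units, type-B units; J1 on type-B units; J6 on type-C units; J4 on type-D units.
On the post-grant state, J7, J2 is a maximal run — nothing extends it. Verifying each step:
  pool = (1, 2, 3)
  J7 needs (1, 1, 3) <= (1, 2, 3) -> finishes; pool += (2, 2, 0) = (3, 4, 3)
  J2 needs (1, 4, 1) <= (3, 4, 3) -> finishes; pool += (0, 3, 1) = (3, 7, 4)
  J9 cannot run: need (4, 2, 5) vs free (3, 7, 4) (insufficient type-D units and type-B units)
  J1 cannot run: need (1, 0, 5) vs free (3, 7, 4) (insufficient type-B units)
  J6 cannot run: need (1, 8, 2) vs free (3, 7, 4) (insufficient type-C units)
  J4 cannot run: need (4, 2, 1) vs free (3, 7, 4) (insufficient type-D units)
Processes that could never finish after the grant: J9, J1, J6 and J4.


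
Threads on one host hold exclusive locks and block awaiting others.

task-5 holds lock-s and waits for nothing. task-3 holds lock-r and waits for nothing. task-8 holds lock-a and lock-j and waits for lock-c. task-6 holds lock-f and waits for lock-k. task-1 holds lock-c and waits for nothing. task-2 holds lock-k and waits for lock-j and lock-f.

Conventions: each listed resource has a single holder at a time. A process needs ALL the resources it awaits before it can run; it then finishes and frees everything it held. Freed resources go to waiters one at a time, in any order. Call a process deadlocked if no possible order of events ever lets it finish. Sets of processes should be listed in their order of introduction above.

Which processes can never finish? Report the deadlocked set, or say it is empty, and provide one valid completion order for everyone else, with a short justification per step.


Deadlocked: task-6 and task-2.
Key observation: task-6 -> task-2 -> task-6 is a circular wait — nothing in it can go first; no other process is dragged down with it.
One completion order for the rest: task-1, task-5, task-3, task-8.
Step-by-step check:
  task-1: no waits; runs immediately, freeing lock-c
  task-5: no waits; runs immediately, freeing lock-s
  task-3: no waits; runs immediately, freeing lock-r
  task-8: everything it awaited (lock-c) is free; runs, freeing lock-a and lock-j


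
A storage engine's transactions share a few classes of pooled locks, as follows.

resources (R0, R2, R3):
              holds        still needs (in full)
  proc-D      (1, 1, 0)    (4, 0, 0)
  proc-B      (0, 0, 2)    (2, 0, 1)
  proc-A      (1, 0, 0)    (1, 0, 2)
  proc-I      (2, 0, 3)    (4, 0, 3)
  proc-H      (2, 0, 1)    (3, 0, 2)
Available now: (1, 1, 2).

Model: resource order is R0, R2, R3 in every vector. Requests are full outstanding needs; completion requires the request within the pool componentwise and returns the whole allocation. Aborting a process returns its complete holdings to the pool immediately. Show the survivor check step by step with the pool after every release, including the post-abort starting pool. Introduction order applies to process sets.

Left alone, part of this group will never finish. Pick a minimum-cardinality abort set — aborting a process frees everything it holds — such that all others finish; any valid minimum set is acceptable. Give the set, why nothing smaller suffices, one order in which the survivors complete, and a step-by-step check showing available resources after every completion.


Minimum abort set: proc-D.
Key observation: the returned (1, 1, 0) from proc-D is what brings proc-H — unrunnable before, under any order — into play at step 3.
Why nothing smaller works: aborting no one leaves the state deadlocked as given.
The survivors complete as proc-B, proc-A, proc-H, proc-I. Step-by-step check (starting from the post-abort pool):
  pool = (2, 2, 2)
  proc-B needs (2, 0, 1) <= (2, 2, 2) -> finishes; pool += (0, 0, 2) = (2, 2, 4)
  proc-A needs (1, 0, 2) <= (2, 2, 4) -> finishes; pool += (1, 0, 0) = (3, 2, 4)
  proc-H needs (3, 0, 2) <= (3, 2, 4) -> finishes; pool += (2, 0, 1) = (5, 2, 5)
  proc-I needs (4, 0, 3) <= (5, 2, 5) -> finishes; pool += (2, 0, 3) = (7, 2, 8)


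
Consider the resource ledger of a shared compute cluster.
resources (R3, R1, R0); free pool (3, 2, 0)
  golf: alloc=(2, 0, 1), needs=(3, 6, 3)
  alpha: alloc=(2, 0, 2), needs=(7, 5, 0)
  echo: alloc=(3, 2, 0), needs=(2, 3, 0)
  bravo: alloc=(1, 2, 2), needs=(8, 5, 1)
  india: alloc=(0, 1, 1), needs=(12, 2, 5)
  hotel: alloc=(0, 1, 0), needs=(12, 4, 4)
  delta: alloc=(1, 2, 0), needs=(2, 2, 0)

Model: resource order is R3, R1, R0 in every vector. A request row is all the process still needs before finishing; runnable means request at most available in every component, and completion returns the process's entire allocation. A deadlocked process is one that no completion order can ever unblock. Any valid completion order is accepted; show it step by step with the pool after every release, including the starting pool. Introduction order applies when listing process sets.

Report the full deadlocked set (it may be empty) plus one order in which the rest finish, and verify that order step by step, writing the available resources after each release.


The deadlocked set is empty.
Key observation: no deadlock: delta fits now, and the freed resources carry the rest through.
One completion order for the rest: delta, echo, alpha, bravo, golf, india, hotel. Step-by-step check:
  pool = (3, 2, 0)
  delta needs (2, 2, 0) <= (3, 2, 0) -> finishes; pool += (1, 2, 0) = (4, 4, 0)
  echo needs (2, 3, 0) <= (4, 4, 0) -> finishes; pool += (3, 2, 0) = (7, 6, 0)
  alpha needs (7, 5, 0) <= (7, 6, 0) -> finishes; pool += (2, 0, 2) = (9, 6, 2)
  bravo needs (8, 5, 1) <= (9, 6, 2) -> finishes; pool += (1, 2, 2) = (10, 8, 4)
  golf needs (3, 6, 3) <= (10, 8, 4) -> finishes; pool += (2, 0, 1) = (12, 8, 5)
  india needs (12, 2, 5) <= (12, 8, 5) -> finishes; pool += (0, 1, 1) = (12, 9, 6)
  hotel needs (12, 4, 4) <= (12, 9, 6) -> finishes; pool += (0, 1, 0) = (12, 10, 6)


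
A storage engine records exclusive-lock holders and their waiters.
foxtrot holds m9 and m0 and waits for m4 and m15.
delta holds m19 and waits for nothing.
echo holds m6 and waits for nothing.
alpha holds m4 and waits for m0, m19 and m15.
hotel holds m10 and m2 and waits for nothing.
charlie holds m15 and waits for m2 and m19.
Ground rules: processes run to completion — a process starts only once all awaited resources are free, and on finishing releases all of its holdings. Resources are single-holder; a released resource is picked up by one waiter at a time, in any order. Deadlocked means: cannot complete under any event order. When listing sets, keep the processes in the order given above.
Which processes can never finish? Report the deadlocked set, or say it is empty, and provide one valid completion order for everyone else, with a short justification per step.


Deadlocked: foxtrot and alpha.
Key observation: the wait chain closes on itself along foxtrot -> alpha -> foxtrot; no other process is dragged down with it.
One completion order for the rest: delta, echo, hotel, charlie.
Check, step by step:
  delta: no waits; runs immediately, freeing m19
  echo: no waits; runs immediately, freeing m6
  hotel: no waits; runs immediately, freeing m10 and m2
  charlie waits on m2 and m19 — all released -> runs and releases m15


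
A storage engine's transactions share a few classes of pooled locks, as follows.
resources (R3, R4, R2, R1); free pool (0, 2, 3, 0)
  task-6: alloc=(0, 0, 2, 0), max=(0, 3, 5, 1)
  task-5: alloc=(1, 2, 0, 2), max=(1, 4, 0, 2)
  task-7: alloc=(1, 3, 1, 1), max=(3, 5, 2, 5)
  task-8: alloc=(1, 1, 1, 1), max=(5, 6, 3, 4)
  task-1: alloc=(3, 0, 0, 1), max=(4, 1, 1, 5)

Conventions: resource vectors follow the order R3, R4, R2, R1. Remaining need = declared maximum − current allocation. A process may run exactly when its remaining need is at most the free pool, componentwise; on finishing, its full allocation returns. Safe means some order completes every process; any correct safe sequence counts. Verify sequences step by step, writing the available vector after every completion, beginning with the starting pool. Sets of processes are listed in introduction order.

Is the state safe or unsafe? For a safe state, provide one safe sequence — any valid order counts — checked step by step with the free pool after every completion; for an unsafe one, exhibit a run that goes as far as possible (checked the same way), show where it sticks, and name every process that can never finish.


UNSAFE.
Key observation: after task-5, task-6 complete, (1, 4, 5, 2) is the best the pool ever gets, yet each leftover process wants more R1.
Going as far as possible: task-5, task-6; after that, nothing fits. Step-by-step check:
  pool = (0, 2, 3, 0)
  task-5: need (0, 2, 0, 0) fits (0, 2, 3, 0); releases (1, 2, 0, 2), pool now (1, 4, 3, 2)
  task-6: need (0, 3, 3, 1) fits (1, 4, 3, 2); releases (0, 0, 2, 0), pool now (1, 4, 5, 2)
  task-7 cannot run: need (2, 2, 1, 4) vs free (1, 4, 5, 2) (insufficient R3 and R1)
  task-8 cannot run: need (4, 5, 2, 3) vs free (1, 4, 5, 2) (insufficient R3, R4 and R1)
  task-1 cannot run: need (1, 1, 1, 4) vs free (1, 4, 5, 2) (insufficient R1)
Permanently blocked: task-7, task-8 and task-1.


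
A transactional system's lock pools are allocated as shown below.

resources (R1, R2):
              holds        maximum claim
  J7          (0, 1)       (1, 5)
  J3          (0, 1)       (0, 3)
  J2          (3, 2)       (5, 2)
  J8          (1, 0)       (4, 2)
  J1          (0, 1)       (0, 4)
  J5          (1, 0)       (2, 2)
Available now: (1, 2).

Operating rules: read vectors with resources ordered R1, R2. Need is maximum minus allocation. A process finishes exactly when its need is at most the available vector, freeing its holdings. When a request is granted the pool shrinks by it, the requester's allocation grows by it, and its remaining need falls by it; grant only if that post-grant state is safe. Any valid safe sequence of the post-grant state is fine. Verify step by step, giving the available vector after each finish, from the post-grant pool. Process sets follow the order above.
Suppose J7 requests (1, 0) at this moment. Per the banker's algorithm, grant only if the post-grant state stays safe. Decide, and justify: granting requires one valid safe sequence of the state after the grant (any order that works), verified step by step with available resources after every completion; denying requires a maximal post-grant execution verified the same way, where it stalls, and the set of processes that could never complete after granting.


GRANT. The post-grant state is safe; one safe sequence: J3, J1, J7, J5, J2, J8.
Key observation: after the grant the pool drops to (0, 2), which still lets J3 finish first and unwind the rest.
Check on the post-grant state, step by step:
  pool = (0, 2)
  J3: need (0, 2) fits (0, 2); releases (0, 1), pool now (0, 3)
  J1: need (0, 3) fits (0, 3); releases (0, 1), pool now (0, 4)
  J7: need (0, 4) fits (0, 4); releases (1, 1), pool now (1, 5)
  J5: need (1, 2) fits (1, 5); releases (1, 0), pool now (2, 5)
  J2: need (2, 0) fits (2, 5); releases (3, 2), pool now (5, 7)
  J8: need (3, 2) fits (5, 7); releases (1, 0), pool now (6, 7)


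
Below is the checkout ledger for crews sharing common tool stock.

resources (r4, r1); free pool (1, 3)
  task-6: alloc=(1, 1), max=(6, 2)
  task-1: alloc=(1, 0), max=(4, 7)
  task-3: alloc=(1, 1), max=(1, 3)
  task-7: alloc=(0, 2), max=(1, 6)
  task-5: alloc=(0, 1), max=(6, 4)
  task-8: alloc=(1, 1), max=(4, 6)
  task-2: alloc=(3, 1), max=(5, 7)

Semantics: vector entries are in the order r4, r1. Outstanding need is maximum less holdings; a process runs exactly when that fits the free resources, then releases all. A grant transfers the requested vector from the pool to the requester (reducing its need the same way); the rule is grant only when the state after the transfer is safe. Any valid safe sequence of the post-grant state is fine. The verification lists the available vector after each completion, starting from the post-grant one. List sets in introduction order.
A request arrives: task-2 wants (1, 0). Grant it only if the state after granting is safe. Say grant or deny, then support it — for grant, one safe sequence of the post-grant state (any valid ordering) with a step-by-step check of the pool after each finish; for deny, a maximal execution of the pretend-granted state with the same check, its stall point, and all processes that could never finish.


GRANT. The post-grant state is safe; one safe sequence: task-3, task-7, task-2, task-6, task-5, task-8, task-1.
Key observation: post-grant, (0, 3) remains, and an order beginning with task-3 completes everyone.
Step-by-step check of the post-grant state:
  pool = (0, 3)
  task-3: need (0, 2) fits (0, 3); releases (1, 1), pool now (1, 4)
  task-7: need (1, 4) fits (1, 4); releases (0, 2), pool now (1, 6)
  task-2: need (1, 6) fits (1, 6); releases (4, 1), pool now (5, 7)
  task-6: need (5, 1) fits (5, 7); releases (1, 1), pool now (6, 8)
  task-5: need (6, 3) fits (6, 8); releases (0, 1), pool now (6, 9)
  task-8: need (3, 5) fits (6, 9); releases (1, 1), pool now (7, 10)
  task-1: need (3, 7) fits (7, 10); releases (1, 0), pool now (8, 10)


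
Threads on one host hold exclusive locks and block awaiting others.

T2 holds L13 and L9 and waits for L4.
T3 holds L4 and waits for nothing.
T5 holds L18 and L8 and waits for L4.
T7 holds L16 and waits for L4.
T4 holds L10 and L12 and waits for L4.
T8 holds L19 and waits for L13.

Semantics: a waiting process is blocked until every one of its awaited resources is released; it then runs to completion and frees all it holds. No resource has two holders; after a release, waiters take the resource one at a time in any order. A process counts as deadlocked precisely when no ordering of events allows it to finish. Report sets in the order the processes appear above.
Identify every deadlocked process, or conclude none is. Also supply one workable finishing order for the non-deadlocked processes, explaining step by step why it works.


No process is deadlocked.
Key observation: there is no circular wait here — follow any chain and it reaches a process that is free to run now.
The rest can finish in the order T3, T4, T2, T7, T8, T5.
Step-by-step check:
  run T3 (it waits on nothing); releases L4
  run T4 (all its waits — L4 — are resolved); releases L10 and L12
  run T2 (all its waits — L4 — are resolved); releases L13 and L9
  run T7 (all its waits — L4 — are resolved); releases L16
  run T8 (all its waits — L13 — are resolved); releases L19
  run T5 (all its waits — L4 — are resolved); releases L18 and L8


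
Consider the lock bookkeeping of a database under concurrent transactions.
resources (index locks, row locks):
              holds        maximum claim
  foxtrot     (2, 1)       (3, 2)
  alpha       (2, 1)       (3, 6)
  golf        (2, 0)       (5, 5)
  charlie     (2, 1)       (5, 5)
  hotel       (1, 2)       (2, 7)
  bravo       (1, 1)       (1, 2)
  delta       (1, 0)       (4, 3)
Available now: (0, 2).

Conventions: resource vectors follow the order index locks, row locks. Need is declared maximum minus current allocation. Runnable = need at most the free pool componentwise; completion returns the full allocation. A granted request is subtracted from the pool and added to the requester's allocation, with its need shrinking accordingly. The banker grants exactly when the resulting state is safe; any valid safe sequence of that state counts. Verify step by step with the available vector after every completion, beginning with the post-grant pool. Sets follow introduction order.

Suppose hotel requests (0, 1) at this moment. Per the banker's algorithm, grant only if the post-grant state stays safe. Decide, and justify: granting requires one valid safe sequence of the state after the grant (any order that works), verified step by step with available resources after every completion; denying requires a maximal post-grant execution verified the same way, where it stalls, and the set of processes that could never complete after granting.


DENY: after the grant no complete ordering would exist.
Key observation: the pool after bravo, foxtrot, delta is (4, 3); every surviving request exceeds it in row locks, so progress ends there.
On the post-grant state, bravo, foxtrot, delta is a maximal run — nothing extends it. Check, step by step:
  pool = (0, 1)
  run bravo (needs (0, 1), free (0, 1)); after release of (1, 1) the pool is (1, 2)
  run foxtrot (needs (1, 1), free (1, 2)); after release of (2, 1) the pool is (3, 3)
  run delta (needs (3, 3), free (3, 3)); after release of (1, 0) the pool is (4, 3)
  alpha cannot run: need (1, 5) vs free (4, 3) (insufficient row locks)
  golf cannot run: need (3, 5) vs free (4, 3) (insufficient row locks)
  charlie cannot run: need (3, 4) vs free (4, 3) (insufficient row locks)
  hotel cannot run: need (1, 4) vs free (4, 3) (insufficient row locks)
Had the request been granted, alpha, golf, charlie and hotel could never finish.


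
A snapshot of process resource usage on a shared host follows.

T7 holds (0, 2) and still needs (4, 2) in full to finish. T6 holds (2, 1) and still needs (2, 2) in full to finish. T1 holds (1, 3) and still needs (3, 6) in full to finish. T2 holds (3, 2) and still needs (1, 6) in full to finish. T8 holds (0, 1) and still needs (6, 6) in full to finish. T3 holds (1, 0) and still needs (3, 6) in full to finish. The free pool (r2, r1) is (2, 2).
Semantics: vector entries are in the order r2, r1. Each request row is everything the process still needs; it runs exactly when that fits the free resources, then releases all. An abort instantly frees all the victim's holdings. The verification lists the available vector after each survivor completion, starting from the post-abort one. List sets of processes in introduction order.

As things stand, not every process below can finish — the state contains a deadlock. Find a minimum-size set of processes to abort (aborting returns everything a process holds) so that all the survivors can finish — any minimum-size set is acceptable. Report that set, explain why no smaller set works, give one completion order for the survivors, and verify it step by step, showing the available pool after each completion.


Minimum abort set: T2.
Key observation: the returned (3, 2) from T2 is what brings T3 — unrunnable before, under any order — into play at step 3.
Why nothing smaller works: aborting no one leaves the state deadlocked as given.
One survivor order: T7, T6, T3, T1, T8. Step-by-step check (post-abort pool first):
  pool = (5, 4)
  T7 needs (4, 2) <= (5, 4) -> finishes; pool += (0, 2) = (5, 6)
  T6 needs (2, 2) <= (5, 6) -> finishes; pool += (2, 1) = (7, 7)
  T3 needs (3, 6) <= (7, 7) -> finishes; pool += (1, 0) = (8, 7)
  T1 needs (3, 6) <= (8, 7) -> finishes; pool += (1, 3) = (9, 10)
  T8 needs (6, 6) <= (9, 10) -> finishes; pool += (0, 1) = (9, 11)
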